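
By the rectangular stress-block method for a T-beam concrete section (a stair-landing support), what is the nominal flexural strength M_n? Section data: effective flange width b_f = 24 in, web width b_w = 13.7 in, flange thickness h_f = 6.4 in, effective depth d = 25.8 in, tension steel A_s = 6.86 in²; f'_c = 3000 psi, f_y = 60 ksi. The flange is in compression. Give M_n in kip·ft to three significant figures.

M_n ≈ 769 kip·ft

Tension: T = A_s f_y = 6.86 × 60 = 411.6 kips.
Try a within the flange: a = T/(0.85 f'_c b_f) = 411.6/(0.85 × 3 × 24) = 6.725 in.
a = 6.725 > h_f = 6.4 in: the block extends into the web. Split into flange-overhang and web parts.
C_f = 0.85 f'_c (b_f − b_w) h_f = 0.85 × 3 × (24 − 13.7) × 6.4 = 168.1 kips.
Remaining web compression depth: a_w = (T − C_f)/(0.85 f'_c b_w) = (411.6 − 168.1)/(0.85 × 3 × 13.7) = 6.970 in.
M_n = C_f(d − h_f/2) + (T − C_f)(d − a_w/2) = 168.1 × (25.8 − 3.2) + 243.5 × (25.8 − 3.485) = 3799.1 + 5433.7 = 9232.8 kip·in.
M_n = 9232.8/12 = 769.40 kip·ft.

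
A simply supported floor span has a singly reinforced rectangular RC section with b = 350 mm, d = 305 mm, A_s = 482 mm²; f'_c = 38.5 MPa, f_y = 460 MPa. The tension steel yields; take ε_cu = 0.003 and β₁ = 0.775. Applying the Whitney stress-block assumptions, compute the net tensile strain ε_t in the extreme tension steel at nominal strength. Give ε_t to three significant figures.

a = A_s f_y/(0.85 f'_c b) = 19.36 mm.
β₁ = 0.775, so c = a/β₁ = 19.36/0.775 = 24.98 mm.
From the linear strain diagram with ε_cu = 0.003: ε_t = 0.003 (d − c)/c = 0.003 × (305 − 24.98)/24.98 = 0.0336.
Since ε_t ≥ 0.005, the section is tension-controlled.

ε_t ≈ 0.0336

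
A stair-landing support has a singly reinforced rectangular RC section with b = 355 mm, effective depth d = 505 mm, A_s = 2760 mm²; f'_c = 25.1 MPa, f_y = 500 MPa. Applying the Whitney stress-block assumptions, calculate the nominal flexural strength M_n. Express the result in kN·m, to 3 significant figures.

M_n ≈ 571 kN·m

T = A_s f_y = 2760 × 500 = 1380000 N = 1380 kN.
From C = T: a = T/(0.85 f'_c b) = 1380000/(0.85 × 25.1 × 355) = 182.20 mm.
M_n = T(d − a/2) = 1380 kN × (505 − 91.1) mm = 571.18 kN·m.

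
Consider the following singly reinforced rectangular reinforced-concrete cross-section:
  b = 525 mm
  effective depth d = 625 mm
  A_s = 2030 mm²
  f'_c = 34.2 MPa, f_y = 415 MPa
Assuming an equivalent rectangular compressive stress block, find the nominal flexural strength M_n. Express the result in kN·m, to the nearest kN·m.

M_n ≈ 503 kN·m

T = A_s f_y = 2030 × 415 = 842450 N = 842.45 kN.
From C = T: a = T/(0.85 f'_c b) = 842450/(0.85 × 34.2 × 525) = 55.20 mm.
M_n = T(d − a/2) = 842.45 kN × (625 − 27.6) mm = 503.28 kN·m.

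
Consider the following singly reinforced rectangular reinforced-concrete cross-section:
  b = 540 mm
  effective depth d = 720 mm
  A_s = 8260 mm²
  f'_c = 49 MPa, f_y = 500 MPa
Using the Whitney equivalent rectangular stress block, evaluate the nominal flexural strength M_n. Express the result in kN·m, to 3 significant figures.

M_n ≈ 2590 kN·m

T = A_s f_y = 8260 × 500 = 4130000 N = 4130 kN.
From C = T: a = T/(0.85 f'_c b) = 4130000/(0.85 × 49 × 540) = 183.63 mm.
M_n = T(d − a/2) = 4130 kN × (720 − 91.815) mm = 2594.40 kN·m.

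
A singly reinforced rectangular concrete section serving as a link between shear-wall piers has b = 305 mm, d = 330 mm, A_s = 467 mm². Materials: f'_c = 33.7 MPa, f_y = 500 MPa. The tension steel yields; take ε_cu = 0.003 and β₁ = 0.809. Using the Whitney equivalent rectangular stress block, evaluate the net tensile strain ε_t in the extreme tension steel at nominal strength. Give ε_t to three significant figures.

ε_t ≈ 0.0270

a = A_s f_y/(0.85 f'_c b) = 26.73 mm.
β₁ = 0.809, so c = a/β₁ = 26.73/0.809 = 33.04 mm.
From the linear strain diagram with ε_cu = 0.003: ε_t = 0.003 (d − c)/c = 0.003 × (330 − 33.04)/33.04 = 0.0270.
Since ε_t ≥ 0.005, the section is tension-controlled.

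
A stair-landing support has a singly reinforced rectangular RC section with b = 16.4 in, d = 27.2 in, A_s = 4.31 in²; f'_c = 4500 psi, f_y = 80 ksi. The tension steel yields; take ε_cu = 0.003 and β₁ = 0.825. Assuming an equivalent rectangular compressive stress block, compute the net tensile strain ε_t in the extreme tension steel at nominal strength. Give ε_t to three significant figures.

ε_t ≈ 0.00925

a = A_s f_y/(0.85 f'_c b) = 5.497 in.
β₁ = 0.825, so c = a/β₁ = 5.497/0.825 = 6.663 in.
From the linear strain diagram with ε_cu = 0.003: ε_t = 0.003 (d − c)/c = 0.003 × (27.2 − 6.663)/6.663 = 0.00925.
Since ε_t ≥ 0.005, the section is tension-controlled.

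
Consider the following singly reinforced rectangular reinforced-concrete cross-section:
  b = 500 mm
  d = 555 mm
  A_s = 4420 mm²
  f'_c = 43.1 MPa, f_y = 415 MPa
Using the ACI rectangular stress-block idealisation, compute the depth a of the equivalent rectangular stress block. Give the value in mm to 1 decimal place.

a ≈ 100.1 mm

T = A_s f_y = 4420 × 415 = 1834300 N = 1834.3 kN.
Setting C = 0.85 f'_c a b equal to T: a = 1834300/(0.85 × 43.1 × 500) = 100.1 mm.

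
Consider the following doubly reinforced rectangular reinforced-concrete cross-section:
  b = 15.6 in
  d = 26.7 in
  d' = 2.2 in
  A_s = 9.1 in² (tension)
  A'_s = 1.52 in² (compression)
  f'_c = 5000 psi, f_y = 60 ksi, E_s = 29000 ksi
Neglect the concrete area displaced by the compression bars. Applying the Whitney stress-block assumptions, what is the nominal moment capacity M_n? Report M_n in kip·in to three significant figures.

Assume both steels yield.
a = (A_s − A'_s) f_y/(0.85 f'_c b) = (9.1 − 1.52) × 60/(0.85 × 5 × 15.6) = 6.860 in.
c = a/β₁ = 6.860/0.8 = 8.575 in; ε'_s = 0.003(c − d')/c = 0.0022 ≥ ε_y = 0.0021, so the compression steel yields.
M_n = (A_s − A'_s) f_y (d − a/2) + A'_s f_y (d − d') = 454.8 × (26.7 − 3.43) + 91.2 × (26.7 − 2.2) = 10583.2 + 2234.4 = 12817.6 kip·in.

M_n ≈ 12800 kip·in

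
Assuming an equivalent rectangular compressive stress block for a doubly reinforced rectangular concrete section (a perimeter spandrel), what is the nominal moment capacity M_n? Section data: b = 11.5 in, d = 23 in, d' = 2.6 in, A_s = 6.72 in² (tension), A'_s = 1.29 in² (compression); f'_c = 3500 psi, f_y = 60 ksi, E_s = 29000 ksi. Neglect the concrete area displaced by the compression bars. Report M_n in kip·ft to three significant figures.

M_n ≈ 627 kip·ft

Assume both steels yield.
a = (A_s − A'_s) f_y/(0.85 f'_c b) = (6.72 − 1.29) × 60/(0.85 × 3.5 × 11.5) = 9.523 in.
c = a/β₁ = 9.523/0.85 = 11.204 in; ε'_s = 0.003(c − d')/c = 0.0023 ≥ ε_y = 0.0021, so the compression steel yields.
M_n = (A_s − A'_s) f_y (d − a/2) + A'_s f_y (d − d') = 325.8 × (23 − 4.7615) + 77.4 × (23 − 2.6) = 5942.1 + 1579.0 = 7521.1 kip·in = 7521.1/12 = 626.76 kip·ft.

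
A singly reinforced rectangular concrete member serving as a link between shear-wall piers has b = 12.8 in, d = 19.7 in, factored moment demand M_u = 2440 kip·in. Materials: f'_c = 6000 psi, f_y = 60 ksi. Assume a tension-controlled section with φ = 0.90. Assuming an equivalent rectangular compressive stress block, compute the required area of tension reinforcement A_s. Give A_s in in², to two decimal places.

M_n = M_u/φ = 2440/0.90 = 2711.11 kip·in.
From M_n = 0.85 f'_c a b (d − a/2):
a = d − √(d² − 2M_n/(0.85 f'_c b)) = 19.7 − √(19.7² − 2 × 2711.11/(0.85 × 6 × 12.8)) = 2.235 in.
A_s = 0.85 f'_c a b / f_y = 0.85 × 6 × 2.235 × 12.8 / 60 = 2.432 in².

A_s ≈ 2.43 in²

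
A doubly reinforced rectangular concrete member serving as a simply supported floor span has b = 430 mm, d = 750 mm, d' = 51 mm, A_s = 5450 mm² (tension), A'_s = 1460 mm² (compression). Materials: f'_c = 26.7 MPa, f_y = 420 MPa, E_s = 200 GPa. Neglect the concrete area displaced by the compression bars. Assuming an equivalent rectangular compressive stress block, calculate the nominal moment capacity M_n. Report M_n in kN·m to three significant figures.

M_n ≈ 1540 kN·m

Assume both tension and compression steel yield.
Net tension couple steel: A_s − A'_s = 3990 mm².
a = (A_s − A'_s) f_y / (0.85 f'_c b) = 1675800/(0.85 × 26.7 × 430) = 171.72 mm.
c = a/β₁ = 171.72/0.85 = 202.02 mm; ε'_s = 0.003(c − d')/c = 0.0022 ≥ f_y/E_s = 0.0021, so compression steel does yield.
M_n = (A_s − A'_s) f_y (d − a/2) + A'_s f_y (d − d') = [1675800 × (750 − 85.86) + 613200 × (750 − 51)] × 10⁻⁶ = 1112.97 + 428.63 = 1541.60 kN·m.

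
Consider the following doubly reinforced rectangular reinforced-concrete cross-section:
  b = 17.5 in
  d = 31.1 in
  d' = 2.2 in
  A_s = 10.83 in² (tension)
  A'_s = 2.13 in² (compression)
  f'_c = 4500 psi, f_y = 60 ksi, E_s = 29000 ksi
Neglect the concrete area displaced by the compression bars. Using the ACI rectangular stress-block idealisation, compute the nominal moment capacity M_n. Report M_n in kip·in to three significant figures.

Assume both steels yield.
a = (A_s − A'_s) f_y/(0.85 f'_c b) = (10.83 − 2.13) × 60/(0.85 × 4.5 × 17.5) = 7.798 in.
c = a/β₁ = 7.798/0.825 = 9.452 in; ε'_s = 0.003(c − d')/c = 0.0023 ≥ ε_y = 0.0021, so the compression steel yields.
M_n = (A_s − A'_s) f_y (d − a/2) + A'_s f_y (d − d') = 522 × (31.1 − 3.899) + 127.8 × (31.1 − 2.2) = 14198.9 + 3693.4 = 17892.3 kip·in.

M_n ≈ 17900 kip·in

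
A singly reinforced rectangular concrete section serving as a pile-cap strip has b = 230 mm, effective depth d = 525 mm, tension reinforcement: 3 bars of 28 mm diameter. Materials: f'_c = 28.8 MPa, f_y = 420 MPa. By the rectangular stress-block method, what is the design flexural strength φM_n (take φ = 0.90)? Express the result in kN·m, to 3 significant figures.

A_s = 3 × 616 = 1848 mm².
T = A_s f_y = 1848 × 420 = 776160 N = 776.16 kN.
From C = T: a = T/(0.85 f'_c b) = 776160/(0.85 × 28.8 × 230) = 137.85 mm.
M_n = T(d − a/2) = 776.16 kN × (525 − 68.925) mm = 353.99 kN·m.
φM_n = 0.90 × 353.99 = 318.59 kN·m.

φM_n ≈ 319 kN·m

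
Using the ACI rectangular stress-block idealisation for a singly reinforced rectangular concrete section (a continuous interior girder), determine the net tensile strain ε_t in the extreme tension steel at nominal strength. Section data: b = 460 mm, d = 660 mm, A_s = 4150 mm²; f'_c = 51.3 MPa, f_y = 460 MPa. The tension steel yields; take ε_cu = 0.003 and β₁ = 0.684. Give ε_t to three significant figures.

a = A_s f_y/(0.85 f'_c b) = 95.17 mm.
β₁ = 0.684, so c = a/β₁ = 95.17/0.684 = 139.14 mm.
From the linear strain diagram with ε_cu = 0.003: ε_t = 0.003 (d − c)/c = 0.003 × (660 − 139.14)/139.14 = 0.0112.
Since ε_t ≥ 0.005, the section is tension-controlled.

ε_t ≈ 0.0112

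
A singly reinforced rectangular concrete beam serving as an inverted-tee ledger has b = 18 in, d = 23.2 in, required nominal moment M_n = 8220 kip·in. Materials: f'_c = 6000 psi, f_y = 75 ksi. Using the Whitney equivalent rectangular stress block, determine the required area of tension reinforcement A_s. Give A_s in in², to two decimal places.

A_s ≈ 5.20 in²

From M_n = 0.85 f'_c a b (d − a/2):
a = d − √(d² − 2M_n/(0.85 f'_c b)) = 23.2 − √(23.2² − 2 × 8220/(0.85 × 6 × 18)) = 4.249 in.
A_s = 0.85 f'_c a b / f_y = 0.85 × 6 × 4.249 × 18 / 75 = 5.201 in².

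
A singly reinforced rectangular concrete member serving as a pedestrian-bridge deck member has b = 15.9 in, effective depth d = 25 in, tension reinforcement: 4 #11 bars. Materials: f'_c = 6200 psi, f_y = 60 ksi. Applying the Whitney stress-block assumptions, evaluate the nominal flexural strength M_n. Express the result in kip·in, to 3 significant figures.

M_n ≈ 8520 kip·in

A_s = 4 × 1.56 = 6.24 in².
T = A_s f_y = 6.24 × 60 = 374.4 kips.
a = T/(0.85 f'_c b) = 374.4/(0.85 × 6.2 × 15.9) = 4.468 in.
M_n = T(d − a/2) = 374.4 × (25 − 2.234) = 8523.6 kip·in.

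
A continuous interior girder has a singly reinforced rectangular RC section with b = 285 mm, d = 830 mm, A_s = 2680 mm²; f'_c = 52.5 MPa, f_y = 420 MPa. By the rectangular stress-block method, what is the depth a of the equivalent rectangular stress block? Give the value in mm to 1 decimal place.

T = A_s f_y = 2680 × 420 = 1125600 N = 1125.6 kN.
Setting C = 0.85 f'_c a b equal to T: a = 1125600/(0.85 × 52.5 × 285) = 88.5 mm.

a ≈ 88.5 mm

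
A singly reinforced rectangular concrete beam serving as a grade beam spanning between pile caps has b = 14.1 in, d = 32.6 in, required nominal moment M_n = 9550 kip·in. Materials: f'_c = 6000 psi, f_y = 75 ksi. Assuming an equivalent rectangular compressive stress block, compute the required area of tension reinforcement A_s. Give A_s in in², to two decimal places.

From M_n = 0.85 f'_c a b (d − a/2):
a = d − √(d² − 2M_n/(0.85 f'_c b)) = 32.6 − √(32.6² − 2 × 9550/(0.85 × 6 × 14.1)) = 4.366 in.
A_s = 0.85 f'_c a b / f_y = 0.85 × 6 × 4.366 × 14.1 / 75 = 4.186 in².

A_s ≈ 4.19 in²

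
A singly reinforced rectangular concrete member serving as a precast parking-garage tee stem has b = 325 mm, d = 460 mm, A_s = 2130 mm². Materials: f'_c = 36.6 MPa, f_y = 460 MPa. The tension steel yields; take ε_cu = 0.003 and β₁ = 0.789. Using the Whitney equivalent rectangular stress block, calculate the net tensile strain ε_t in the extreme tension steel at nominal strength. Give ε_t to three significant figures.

ε_t ≈ 0.00824

a = A_s f_y/(0.85 f'_c b) = 96.91 mm.
β₁ = 0.789, so c = a/β₁ = 96.91/0.789 = 122.83 mm.
From the linear strain diagram with ε_cu = 0.003: ε_t = 0.003 (d − c)/c = 0.003 × (460 − 122.83)/122.83 = 0.00824.
Since ε_t ≥ 0.005, the section is tension-controlled.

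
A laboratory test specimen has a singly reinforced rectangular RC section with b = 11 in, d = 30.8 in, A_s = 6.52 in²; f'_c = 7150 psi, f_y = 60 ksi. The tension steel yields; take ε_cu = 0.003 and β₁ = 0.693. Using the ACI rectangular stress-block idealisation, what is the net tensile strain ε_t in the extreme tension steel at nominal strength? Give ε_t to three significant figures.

ε_t ≈ 0.00794

a = A_s f_y/(0.85 f'_c b) = 5.852 in.
β₁ = 0.693, so c = a/β₁ = 5.852/0.693 = 8.444 in.
From the linear strain diagram with ε_cu = 0.003: ε_t = 0.003 (d − c)/c = 0.003 × (30.8 − 8.444)/8.444 = 0.00794.
Since ε_t ≥ 0.005, the section is tension-controlled.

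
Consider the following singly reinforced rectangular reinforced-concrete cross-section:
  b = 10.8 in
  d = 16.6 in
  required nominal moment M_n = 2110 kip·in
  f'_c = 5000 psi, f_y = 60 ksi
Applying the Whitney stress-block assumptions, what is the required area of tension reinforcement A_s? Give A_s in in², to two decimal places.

From M_n = 0.85 f'_c a b (d − a/2):
a = d − √(d² − 2M_n/(0.85 f'_c b)) = 16.6 − √(16.6² − 2 × 2110/(0.85 × 5 × 10.8)) = 3.049 in.
A_s = 0.85 f'_c a b / f_y = 0.85 × 5 × 3.049 × 10.8 / 60 = 2.332 in².

A_s ≈ 2.33 in²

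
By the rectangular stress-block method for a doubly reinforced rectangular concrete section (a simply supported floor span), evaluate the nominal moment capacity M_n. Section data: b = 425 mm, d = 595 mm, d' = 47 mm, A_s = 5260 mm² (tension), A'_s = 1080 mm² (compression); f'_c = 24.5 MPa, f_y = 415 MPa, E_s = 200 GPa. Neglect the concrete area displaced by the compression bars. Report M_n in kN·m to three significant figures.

M_n ≈ 1110 kN·m

Assume both tension and compression steel yield.
Net tension couple steel: A_s − A'_s = 4180 mm².
a = (A_s − A'_s) f_y / (0.85 f'_c b) = 1734700/(0.85 × 24.5 × 425) = 196.00 mm.
c = a/β₁ = 196.00/0.85 = 230.59 mm; ε'_s = 0.003(c − d')/c = 0.0024 ≥ f_y/E_s = 0.0021, so compression steel does yield.
M_n = (A_s − A'_s) f_y (d − a/2) + A'_s f_y (d − d') = [1734700 × (595 − 98) + 448200 × (595 − 47)] × 10⁻⁶ = 862.15 + 245.61 = 1107.76 kN·m.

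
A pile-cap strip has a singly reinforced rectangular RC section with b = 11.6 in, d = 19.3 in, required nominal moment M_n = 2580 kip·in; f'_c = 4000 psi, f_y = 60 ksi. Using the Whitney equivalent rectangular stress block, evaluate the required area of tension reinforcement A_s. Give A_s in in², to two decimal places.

A_s ≈ 2.47 in²

From M_n = 0.85 f'_c a b (d − a/2):
a = d − √(d² − 2M_n/(0.85 f'_c b)) = 19.3 − √(19.3² − 2 × 2580/(0.85 × 4 × 11.6)) = 3.755 in.
A_s = 0.85 f'_c a b / f_y = 0.85 × 4 × 3.755 × 11.6 / 60 = 2.468 in².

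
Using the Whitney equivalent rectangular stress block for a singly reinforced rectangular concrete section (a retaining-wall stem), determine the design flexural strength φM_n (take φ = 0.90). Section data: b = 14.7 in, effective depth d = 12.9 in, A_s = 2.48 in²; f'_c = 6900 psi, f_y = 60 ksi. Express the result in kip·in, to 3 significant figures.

φM_n ≈ 1610 kip·in

T = A_s f_y = 2.48 × 60 = 148.8 kips.
a = T/(0.85 f'_c b) = 148.8/(0.85 × 6.9 × 14.7) = 1.726 in.
M_n = T(d − a/2) = 148.8 × (12.9 − 0.863) = 1791.1 kip·in.
φM_n = 0.90 × 1791.1 = 1612.0 kip·in.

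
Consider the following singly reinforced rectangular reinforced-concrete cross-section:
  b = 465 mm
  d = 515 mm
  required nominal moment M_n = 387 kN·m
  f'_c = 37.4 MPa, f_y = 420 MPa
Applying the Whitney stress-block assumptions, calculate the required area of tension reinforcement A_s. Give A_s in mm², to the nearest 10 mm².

A_s ≈ 1890 mm²

With M_n = 0.85 f'_c a b (d − a/2), solve the quadratic for a:
a = d − √(d² − 2M_n/(0.85 f'_c b)) = 515 − √(515² − 2 × 387×10⁶/(0.85 × 37.4 × 465)) = 53.63 mm.
A_s = 0.85 f'_c a b / f_y = 0.85 × 37.4 × 53.63 × 465 / 420 = 1887.6 mm².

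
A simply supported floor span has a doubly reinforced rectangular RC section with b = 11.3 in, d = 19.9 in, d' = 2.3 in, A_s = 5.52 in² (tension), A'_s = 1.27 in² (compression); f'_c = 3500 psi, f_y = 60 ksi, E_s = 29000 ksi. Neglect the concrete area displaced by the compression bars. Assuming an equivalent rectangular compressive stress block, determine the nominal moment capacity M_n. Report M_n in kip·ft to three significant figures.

Assume both steels yield.
a = (A_s − A'_s) f_y/(0.85 f'_c b) = (5.52 − 1.27) × 60/(0.85 × 3.5 × 11.3) = 7.585 in.
c = a/β₁ = 7.585/0.85 = 8.924 in; ε'_s = 0.003(c − d')/c = 0.0022 ≥ ε_y = 0.0021, so the compression steel yields.
M_n = (A_s − A'_s) f_y (d − a/2) + A'_s f_y (d − d') = 255 × (19.9 − 3.7925) + 76.2 × (19.9 − 2.3) = 4107.4 + 1341.1 = 5448.5 kip·in = 5448.5/12 = 454.04 kip·ft.

M_n ≈ 454 kip·ft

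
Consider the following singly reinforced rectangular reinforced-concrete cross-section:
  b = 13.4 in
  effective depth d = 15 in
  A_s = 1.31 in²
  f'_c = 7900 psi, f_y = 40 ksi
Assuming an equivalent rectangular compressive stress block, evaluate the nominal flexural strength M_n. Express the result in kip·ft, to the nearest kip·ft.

T = A_s f_y = 1.31 × 40 = 52.4 kips.
a = T/(0.85 f'_c b) = 52.4/(0.85 × 7.9 × 13.4) = 0.582 in.
M_n = T(d − a/2) = 52.4 × (15 − 0.291) = 770.8 kip·in = 770.8/12 = 64.23 kip·ft.

M_n ≈ 64 kip·ft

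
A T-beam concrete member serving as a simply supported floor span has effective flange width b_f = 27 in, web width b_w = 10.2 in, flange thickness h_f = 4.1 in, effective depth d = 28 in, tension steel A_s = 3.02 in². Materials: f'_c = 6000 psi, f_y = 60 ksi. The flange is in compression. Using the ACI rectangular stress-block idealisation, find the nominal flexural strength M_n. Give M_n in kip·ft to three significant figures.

M_n ≈ 413 kip·ft

Tension: T = A_s f_y = 3.02 × 60 = 181.2 kips.
Try a within the flange: a = T/(0.85 f'_c b_f) = 181.2/(0.85 × 6 × 27) = 1.316 in.
Since a = 1.316 ≤ h_f = 4.1 in, the stress block lies entirely in the flange; analyse as a rectangular beam of width b_f.
M_n = T(d − a/2) = 181.2 × (28 − 0.658) = 4954.4 kip·in.
M_n = 4954.4/12 = 412.87 kip·ft.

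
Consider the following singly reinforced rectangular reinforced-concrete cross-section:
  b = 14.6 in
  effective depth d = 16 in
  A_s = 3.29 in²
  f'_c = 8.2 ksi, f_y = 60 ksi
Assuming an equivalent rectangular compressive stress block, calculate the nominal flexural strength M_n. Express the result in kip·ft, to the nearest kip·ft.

M_n ≈ 247 kip·ft

T = A_s f_y = 3.29 × 60 = 197.4 kips.
a = T/(0.85 f'_c b) = 197.4/(0.85 × 8.2 × 14.6) = 1.940 in.
M_n = T(d − a/2) = 197.4 × (16 − 0.97) = 2966.9 kip·in = 2966.9/12 = 247.24 kip·ft.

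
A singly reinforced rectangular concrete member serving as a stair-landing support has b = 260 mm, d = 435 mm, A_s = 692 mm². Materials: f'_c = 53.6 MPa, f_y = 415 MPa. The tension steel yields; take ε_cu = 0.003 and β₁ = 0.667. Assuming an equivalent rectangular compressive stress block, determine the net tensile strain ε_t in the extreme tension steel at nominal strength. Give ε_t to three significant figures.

a = A_s f_y/(0.85 f'_c b) = 24.24 mm.
β₁ = 0.667, so c = a/β₁ = 24.24/0.667 = 36.34 mm.
From the linear strain diagram with ε_cu = 0.003: ε_t = 0.003 (d − c)/c = 0.003 × (435 − 36.34)/36.34 = 0.0329.
Since ε_t ≥ 0.005, the section is tension-controlled.

ε_t ≈ 0.0329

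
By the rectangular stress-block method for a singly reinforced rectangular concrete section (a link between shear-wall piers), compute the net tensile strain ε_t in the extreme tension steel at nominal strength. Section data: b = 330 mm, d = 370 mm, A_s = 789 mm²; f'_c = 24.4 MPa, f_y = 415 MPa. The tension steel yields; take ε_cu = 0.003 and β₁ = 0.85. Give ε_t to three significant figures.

a = A_s f_y/(0.85 f'_c b) = 47.84 mm.
β₁ = 0.85, so c = a/β₁ = 47.84/0.85 = 56.28 mm.
From the linear strain diagram with ε_cu = 0.003: ε_t = 0.003 (d − c)/c = 0.003 × (370 − 56.28)/56.28 = 0.0167.
Since ε_t ≥ 0.005, the section is tension-controlled.

ε_t ≈ 0.0167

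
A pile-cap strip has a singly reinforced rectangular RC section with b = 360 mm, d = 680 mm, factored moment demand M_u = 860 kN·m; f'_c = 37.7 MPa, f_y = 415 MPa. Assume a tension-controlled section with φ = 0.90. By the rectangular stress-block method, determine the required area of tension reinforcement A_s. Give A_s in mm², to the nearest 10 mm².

A_s ≈ 3760 mm²

M_n = M_u/φ = 860/0.90 = 955.556 kN·m.
With M_n = 0.85 f'_c a b (d − a/2), solve the quadratic for a:
a = d − √(d² − 2M_n/(0.85 f'_c b)) = 680 − √(680² − 2 × 955.556×10⁶/(0.85 × 37.7 × 360)) = 135.26 mm.
A_s = 0.85 f'_c a b / f_y = 0.85 × 37.7 × 135.26 × 360 / 415 = 3760.0 mm².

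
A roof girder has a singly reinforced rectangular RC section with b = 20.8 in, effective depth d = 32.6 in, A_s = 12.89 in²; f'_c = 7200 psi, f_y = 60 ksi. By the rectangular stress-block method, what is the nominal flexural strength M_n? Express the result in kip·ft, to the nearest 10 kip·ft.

T = A_s f_y = 12.89 × 60 = 773.4 kips.
a = T/(0.85 f'_c b) = 773.4/(0.85 × 7.2 × 20.8) = 6.076 in.
M_n = T(d − a/2) = 773.4 × (32.6 − 3.038) = 22863.3 kip·in = 22863.3/12 = 1905.28 kip·ft.

M_n ≈ 1910 kip·ft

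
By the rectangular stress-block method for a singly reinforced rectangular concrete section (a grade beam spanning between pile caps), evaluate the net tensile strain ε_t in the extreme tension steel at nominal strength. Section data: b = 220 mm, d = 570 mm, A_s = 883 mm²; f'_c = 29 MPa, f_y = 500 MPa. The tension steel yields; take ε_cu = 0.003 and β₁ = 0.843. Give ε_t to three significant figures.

ε_t ≈ 0.0147

a = A_s f_y/(0.85 f'_c b) = 81.41 mm.
β₁ = 0.843, so c = a/β₁ = 81.41/0.843 = 96.57 mm.
From the linear strain diagram with ε_cu = 0.003: ε_t = 0.003 (d − c)/c = 0.003 × (570 − 96.57)/96.57 = 0.0147.
Since ε_t ≥ 0.005, the section is tension-controlled.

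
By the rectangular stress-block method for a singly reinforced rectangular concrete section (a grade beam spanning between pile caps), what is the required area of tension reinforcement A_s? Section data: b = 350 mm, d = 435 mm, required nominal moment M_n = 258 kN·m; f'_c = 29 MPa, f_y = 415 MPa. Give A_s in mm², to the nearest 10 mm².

With M_n = 0.85 f'_c a b (d − a/2), solve the quadratic for a:
a = d − √(d² − 2M_n/(0.85 f'_c b)) = 435 − √(435² − 2 × 258×10⁶/(0.85 × 29 × 350)) = 75.26 mm.
A_s = 0.85 f'_c a b / f_y = 0.85 × 29 × 75.26 × 350 / 415 = 1564.6 mm².

A_s ≈ 1560 mm²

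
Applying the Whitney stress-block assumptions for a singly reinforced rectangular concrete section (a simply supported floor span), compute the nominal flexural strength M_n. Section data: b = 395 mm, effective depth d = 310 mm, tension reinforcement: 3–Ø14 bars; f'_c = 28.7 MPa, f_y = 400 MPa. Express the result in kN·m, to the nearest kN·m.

M_n ≈ 56 kN·m

A_s = 3 × 154 = 462 mm².
T = A_s f_y = 462 × 400 = 184800 N = 184.8 kN.
From C = T: a = T/(0.85 f'_c b) = 184800/(0.85 × 28.7 × 395) = 19.18 mm.
M_n = T(d − a/2) = 184.8 kN × (310 − 9.59) mm = 55.52 kN·m.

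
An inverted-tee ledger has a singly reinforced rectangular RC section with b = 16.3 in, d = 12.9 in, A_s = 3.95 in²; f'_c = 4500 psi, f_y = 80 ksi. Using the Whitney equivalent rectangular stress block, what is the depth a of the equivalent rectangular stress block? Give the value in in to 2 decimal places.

T = A_s f_y = 3.95 × 80 = 316 kips.
a = T/(0.85 f'_c b) = 316/(0.85 × 4.5 × 16.3) = 5.07 in.

a ≈ 5.07 in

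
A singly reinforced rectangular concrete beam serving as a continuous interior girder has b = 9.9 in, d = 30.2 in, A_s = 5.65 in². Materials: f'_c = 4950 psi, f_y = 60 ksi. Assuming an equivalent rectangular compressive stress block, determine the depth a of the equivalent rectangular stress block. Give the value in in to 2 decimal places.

T = A_s f_y = 5.65 × 60 = 339 kips.
a = T/(0.85 f'_c b) = 339/(0.85 × 4.95 × 9.9) = 8.14 in.

a ≈ 8.14 in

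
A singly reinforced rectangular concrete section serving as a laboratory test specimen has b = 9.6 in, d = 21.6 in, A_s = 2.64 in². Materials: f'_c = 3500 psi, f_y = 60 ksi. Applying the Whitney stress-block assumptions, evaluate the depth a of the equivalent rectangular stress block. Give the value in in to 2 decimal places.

a ≈ 5.55 in

T = A_s f_y = 2.64 × 60 = 158.4 kips.
a = T/(0.85 f'_c b) = 158.4/(0.85 × 3.5 × 9.6) = 5.55 in.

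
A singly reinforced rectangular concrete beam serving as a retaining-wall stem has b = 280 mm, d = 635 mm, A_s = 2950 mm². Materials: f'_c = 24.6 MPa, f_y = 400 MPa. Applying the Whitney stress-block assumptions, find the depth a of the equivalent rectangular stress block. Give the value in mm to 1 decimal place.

a ≈ 201.5 mm

T = A_s f_y = 2950 × 400 = 1180000 N = 1180 kN.
Setting C = 0.85 f'_c a b equal to T: a = 1180000/(0.85 × 24.6 × 280) = 201.5 mm.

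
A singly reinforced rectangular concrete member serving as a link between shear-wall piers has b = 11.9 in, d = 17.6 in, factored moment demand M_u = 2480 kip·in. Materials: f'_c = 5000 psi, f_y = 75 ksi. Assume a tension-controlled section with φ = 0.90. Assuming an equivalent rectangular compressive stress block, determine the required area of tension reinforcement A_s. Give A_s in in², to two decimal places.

M_n = M_u/φ = 2480/0.90 = 2755.56 kip·in.
From M_n = 0.85 f'_c a b (d − a/2):
a = d − √(d² − 2M_n/(0.85 f'_c b)) = 17.6 − √(17.6² − 2 × 2755.56/(0.85 × 5 × 11.9)) = 3.430 in.
A_s = 0.85 f'_c a b / f_y = 0.85 × 5 × 3.430 × 11.9 / 75 = 2.313 in².

A_s ≈ 2.31 in²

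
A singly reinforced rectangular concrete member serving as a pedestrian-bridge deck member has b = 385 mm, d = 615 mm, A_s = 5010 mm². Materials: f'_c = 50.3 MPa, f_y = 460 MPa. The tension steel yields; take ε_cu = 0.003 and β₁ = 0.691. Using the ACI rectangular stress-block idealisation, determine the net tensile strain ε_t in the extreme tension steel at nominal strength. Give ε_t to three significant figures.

a = A_s f_y/(0.85 f'_c b) = 140.01 mm.
β₁ = 0.691, so c = a/β₁ = 140.01/0.691 = 202.62 mm.
From the linear strain diagram with ε_cu = 0.003: ε_t = 0.003 (d − c)/c = 0.003 × (615 − 202.62)/202.62 = 0.00611.
Since ε_t ≥ 0.005, the section is tension-controlled.

ε_t ≈ 0.00611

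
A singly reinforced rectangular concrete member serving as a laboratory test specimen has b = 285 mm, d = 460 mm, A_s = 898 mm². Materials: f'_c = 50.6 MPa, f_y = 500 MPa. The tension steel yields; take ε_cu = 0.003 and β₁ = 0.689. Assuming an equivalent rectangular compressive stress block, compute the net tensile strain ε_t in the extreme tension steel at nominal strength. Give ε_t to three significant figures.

ε_t ≈ 0.0230

a = A_s f_y/(0.85 f'_c b) = 36.63 mm.
β₁ = 0.689, so c = a/β₁ = 36.63/0.689 = 53.16 mm.
From the linear strain diagram with ε_cu = 0.003: ε_t = 0.003 (d − c)/c = 0.003 × (460 − 53.16)/53.16 = 0.0230.
Since ε_t ≥ 0.005, the section is tension-controlled.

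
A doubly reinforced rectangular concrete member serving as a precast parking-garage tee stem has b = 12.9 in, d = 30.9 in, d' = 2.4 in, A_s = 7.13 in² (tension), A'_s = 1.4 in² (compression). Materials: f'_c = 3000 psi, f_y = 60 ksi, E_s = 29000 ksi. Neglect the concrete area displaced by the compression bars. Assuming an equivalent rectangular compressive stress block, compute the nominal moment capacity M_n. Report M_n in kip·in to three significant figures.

Assume both steels yield.
a = (A_s − A'_s) f_y/(0.85 f'_c b) = (7.13 − 1.4) × 60/(0.85 × 3 × 12.9) = 10.451 in.
c = a/β₁ = 10.451/0.85 = 12.295 in; ε'_s = 0.003(c − d')/c = 0.0024 ≥ ε_y = 0.0021, so the compression steel yields.
M_n = (A_s − A'_s) f_y (d − a/2) + A'_s f_y (d − d') = 343.8 × (30.9 − 5.2255) + 84 × (30.9 − 2.4) = 8826.9 + 2394.0 = 11220.9 kip·in.

M_n ≈ 11200 kip·in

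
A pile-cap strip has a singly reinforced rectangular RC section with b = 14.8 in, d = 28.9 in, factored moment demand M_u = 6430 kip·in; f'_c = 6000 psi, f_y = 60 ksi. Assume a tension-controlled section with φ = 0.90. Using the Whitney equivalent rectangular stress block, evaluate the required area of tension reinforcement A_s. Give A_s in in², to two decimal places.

A_s ≈ 4.38 in²

M_n = M_u/φ = 6430/0.90 = 7144.44 kip·in.
From M_n = 0.85 f'_c a b (d − a/2):
a = d − √(d² − 2M_n/(0.85 f'_c b)) = 28.9 − √(28.9² − 2 × 7144.44/(0.85 × 6 × 14.8)) = 3.485 in.
A_s = 0.85 f'_c a b / f_y = 0.85 × 6 × 3.485 × 14.8 / 60 = 4.384 in².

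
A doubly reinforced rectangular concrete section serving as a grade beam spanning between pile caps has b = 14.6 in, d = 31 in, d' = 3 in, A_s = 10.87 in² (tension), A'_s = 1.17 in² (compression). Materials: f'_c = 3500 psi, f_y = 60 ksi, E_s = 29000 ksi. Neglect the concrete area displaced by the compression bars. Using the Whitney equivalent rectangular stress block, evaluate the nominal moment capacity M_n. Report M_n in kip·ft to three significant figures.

M_n ≈ 1340 kip·ft

Assume both steels yield.
a = (A_s − A'_s) f_y/(0.85 f'_c b) = (10.87 − 1.17) × 60/(0.85 × 3.5 × 14.6) = 13.399 in.
c = a/β₁ = 13.399/0.85 = 15.764 in; ε'_s = 0.003(c − d')/c = 0.0024 ≥ ε_y = 0.0021, so the compression steel yields.
M_n = (A_s − A'_s) f_y (d − a/2) + A'_s f_y (d − d') = 582 × (31 − 6.6995) + 70.2 × (31 − 3) = 14142.9 + 1965.6 = 16108.5 kip·in = 16108.5/12 = 1342.38 kip·ft.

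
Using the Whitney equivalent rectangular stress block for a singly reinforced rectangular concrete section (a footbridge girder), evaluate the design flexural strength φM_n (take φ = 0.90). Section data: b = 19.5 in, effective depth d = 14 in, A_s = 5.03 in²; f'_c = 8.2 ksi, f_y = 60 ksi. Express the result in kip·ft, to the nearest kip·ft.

T = A_s f_y = 5.03 × 60 = 301.8 kips.
a = T/(0.85 f'_c b) = 301.8/(0.85 × 8.2 × 19.5) = 2.221 in.
M_n = T(d − a/2) = 301.8 × (14 − 1.1105) = 3890.1 kip·in = 3890.1/12 = 324.18 kip·ft.
φM_n = 0.90 × 324.18 = 291.76 kip·ft.

φM_n ≈ 292 kip·ft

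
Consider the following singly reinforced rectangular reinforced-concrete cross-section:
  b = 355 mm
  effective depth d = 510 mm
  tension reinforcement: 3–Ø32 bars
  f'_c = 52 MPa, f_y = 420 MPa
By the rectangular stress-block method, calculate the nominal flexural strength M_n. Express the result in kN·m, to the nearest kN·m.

M_n ≈ 484 kN·m

A_s = 3 × 804 = 2412 mm².
T = A_s f_y = 2412 × 420 = 1013040 N = 1013.04 kN.
From C = T: a = T/(0.85 f'_c b) = 1013040/(0.85 × 52 × 355) = 64.56 mm.
M_n = T(d − a/2) = 1013.04 kN × (510 − 32.28) mm = 483.95 kN·m.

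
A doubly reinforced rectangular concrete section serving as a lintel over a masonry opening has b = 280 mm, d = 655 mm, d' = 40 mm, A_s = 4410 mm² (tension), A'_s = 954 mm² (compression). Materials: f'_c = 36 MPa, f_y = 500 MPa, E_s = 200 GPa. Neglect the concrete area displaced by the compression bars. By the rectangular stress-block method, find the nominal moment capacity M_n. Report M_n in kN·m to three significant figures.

Assume both tension and compression steel yield.
Net tension couple steel: A_s − A'_s = 3456 mm².
a = (A_s − A'_s) f_y / (0.85 f'_c b) = 1728000/(0.85 × 36 × 280) = 201.68 mm.
c = a/β₁ = 201.68/0.793 = 254.33 mm; ε'_s = 0.003(c − d')/c = 0.0025 ≥ f_y/E_s = 0.0025, so compression steel does yield.
M_n = (A_s − A'_s) f_y (d − a/2) + A'_s f_y (d − d') = [1728000 × (655 − 100.84) + 477000 × (655 − 40)] × 10⁻⁶ = 957.59 + 293.36 = 1250.95 kN·m.

M_n ≈ 1250 kN·m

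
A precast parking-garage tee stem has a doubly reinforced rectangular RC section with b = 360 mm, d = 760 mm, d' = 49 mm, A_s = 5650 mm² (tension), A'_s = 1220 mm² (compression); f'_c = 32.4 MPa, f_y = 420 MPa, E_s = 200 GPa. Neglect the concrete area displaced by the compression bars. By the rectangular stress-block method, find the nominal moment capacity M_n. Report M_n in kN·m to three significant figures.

M_n ≈ 1600 kN·m

Assume both tension and compression steel yield.
Net tension couple steel: A_s − A'_s = 4430 mm².
a = (A_s − A'_s) f_y / (0.85 f'_c b) = 1860600/(0.85 × 32.4 × 360) = 187.67 mm.
c = a/β₁ = 187.67/0.819 = 229.15 mm; ε'_s = 0.003(c − d')/c = 0.0024 ≥ f_y/E_s = 0.0021, so compression steel does yield.
M_n = (A_s − A'_s) f_y (d − a/2) + A'_s f_y (d − d') = [1860600 × (760 − 93.835) + 512400 × (760 − 49)] × 10⁻⁶ = 1239.47 + 364.32 = 1603.79 kN·m.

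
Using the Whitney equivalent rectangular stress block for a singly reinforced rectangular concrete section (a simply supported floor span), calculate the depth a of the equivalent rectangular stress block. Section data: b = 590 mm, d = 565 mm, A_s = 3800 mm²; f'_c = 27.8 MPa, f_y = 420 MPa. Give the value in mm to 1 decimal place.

T = A_s f_y = 3800 × 420 = 1596000 N = 1596 kN.
Setting C = 0.85 f'_c a b equal to T: a = 1596000/(0.85 × 27.8 × 590) = 114.5 mm.

a ≈ 114.5 mm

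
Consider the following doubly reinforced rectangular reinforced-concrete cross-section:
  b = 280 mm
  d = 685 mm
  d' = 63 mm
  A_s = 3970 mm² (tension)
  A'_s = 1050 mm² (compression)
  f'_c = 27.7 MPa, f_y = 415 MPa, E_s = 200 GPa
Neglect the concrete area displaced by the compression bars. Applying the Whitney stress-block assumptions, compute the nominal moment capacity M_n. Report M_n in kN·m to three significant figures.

Assume both tension and compression steel yield.
Net tension couple steel: A_s − A'_s = 2920 mm².
a = (A_s − A'_s) f_y / (0.85 f'_c b) = 1211800/(0.85 × 27.7 × 280) = 183.81 mm.
c = a/β₁ = 183.81/0.85 = 216.25 mm; ε'_s = 0.003(c − d')/c = 0.0021 ≥ f_y/E_s = 0.0021, so compression steel does yield.
M_n = (A_s − A'_s) f_y (d − a/2) + A'_s f_y (d − d') = [1211800 × (685 − 91.905) + 435750 × (685 − 63)] × 10⁻⁶ = 718.71 + 271.04 = 989.75 kN·m.

M_n ≈ 990 kN·m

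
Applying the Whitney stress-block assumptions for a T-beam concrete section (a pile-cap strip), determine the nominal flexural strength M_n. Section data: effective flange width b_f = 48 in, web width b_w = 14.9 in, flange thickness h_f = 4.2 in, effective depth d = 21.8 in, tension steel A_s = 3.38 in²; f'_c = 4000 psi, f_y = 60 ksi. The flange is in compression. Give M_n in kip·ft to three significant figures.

M_n ≈ 358 kip·ft

Tension: T = A_s f_y = 3.38 × 60 = 202.8 kips.
Try a within the flange: a = T/(0.85 f'_c b_f) = 202.8/(0.85 × 4 × 48) = 1.243 in.
Since a = 1.243 ≤ h_f = 4.2 in, the stress block lies entirely in the flange; analyse as a rectangular beam of width b_f.
M_n = T(d − a/2) = 202.8 × (21.8 − 0.6215) = 4295.0 kip·in.
M_n = 4295.0/12 = 357.92 kip·ft.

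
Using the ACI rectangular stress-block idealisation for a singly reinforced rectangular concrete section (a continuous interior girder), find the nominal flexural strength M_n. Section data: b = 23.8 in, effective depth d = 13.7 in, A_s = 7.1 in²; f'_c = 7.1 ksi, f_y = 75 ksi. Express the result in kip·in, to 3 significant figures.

T = A_s f_y = 7.1 × 75 = 532.5 kips.
a = T/(0.85 f'_c b) = 532.5/(0.85 × 7.1 × 23.8) = 3.707 in.
M_n = T(d − a/2) = 532.5 × (13.7 − 1.8535) = 6308.3 kip·in.

M_n ≈ 6310 kip·in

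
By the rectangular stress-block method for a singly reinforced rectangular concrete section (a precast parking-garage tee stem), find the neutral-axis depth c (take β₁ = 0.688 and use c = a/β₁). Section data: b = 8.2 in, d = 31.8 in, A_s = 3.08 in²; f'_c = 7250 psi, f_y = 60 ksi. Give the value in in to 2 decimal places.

T = A_s f_y = 3.08 × 60 = 184.8 kips.
a = T/(0.85 f'_c b) = 184.8/(0.85 × 7.25 × 8.2) = 3.6571 in.
With β₁ = 0.688, c = a/β₁ = 3.6571/0.688 = 5.32 in.

c ≈ 5.32 in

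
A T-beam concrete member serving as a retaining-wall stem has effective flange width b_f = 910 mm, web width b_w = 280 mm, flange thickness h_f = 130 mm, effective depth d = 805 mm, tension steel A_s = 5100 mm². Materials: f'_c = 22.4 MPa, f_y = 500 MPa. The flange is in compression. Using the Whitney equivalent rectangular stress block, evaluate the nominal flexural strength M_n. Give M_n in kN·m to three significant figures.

Tension: T = A_s f_y = 5100 × 500 = 2550000 N.
Try a within the flange: a = T/(0.85 f'_c b_f) = 2550000/(0.85 × 22.4 × 910) = 147.17 mm.
a = 147.17 > h_f = 130 mm: the block extends into the web. Split into flange-overhang and web parts.
C_f = 0.85 f'_c (b_f − b_w) h_f = 0.85 × 22.4 × (910 − 280) × 130 = 1559376 N.
Remaining web compression depth: a_w = (T − C_f)/(0.85 f'_c b_w) = (2550000 − 1559376)/(0.85 × 22.4 × 280) = 185.82 mm.
M_n = C_f(d − h_f/2) + (T − C_f)(d − a_w/2) = 1559376 × (805 − 65) + 990624 × (805 − 92.91) = 1153.94 + 705.41 = 1859.35 × 10⁶ N·mm.
M_n = 1859.35 kN·m.

M_n ≈ 1860 kN·m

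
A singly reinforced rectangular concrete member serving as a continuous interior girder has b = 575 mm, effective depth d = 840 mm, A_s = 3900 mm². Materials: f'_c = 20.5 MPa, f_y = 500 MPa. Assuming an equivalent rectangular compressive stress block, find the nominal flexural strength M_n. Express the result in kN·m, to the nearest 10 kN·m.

M_n ≈ 1450 kN·m

T = A_s f_y = 3900 × 500 = 1950000 N = 1950 kN.
From C = T: a = T/(0.85 f'_c b) = 1950000/(0.85 × 20.5 × 575) = 194.62 mm.
M_n = T(d − a/2) = 1950 kN × (840 − 97.31) mm = 1448.25 kN·m.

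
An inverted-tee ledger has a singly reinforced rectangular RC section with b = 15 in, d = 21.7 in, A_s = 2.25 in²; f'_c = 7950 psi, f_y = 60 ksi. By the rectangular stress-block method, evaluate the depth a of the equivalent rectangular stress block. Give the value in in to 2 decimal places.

a ≈ 1.33 in

T = A_s f_y = 2.25 × 60 = 135 kips.
a = T/(0.85 f'_c b) = 135/(0.85 × 7.95 × 15) = 1.33 in.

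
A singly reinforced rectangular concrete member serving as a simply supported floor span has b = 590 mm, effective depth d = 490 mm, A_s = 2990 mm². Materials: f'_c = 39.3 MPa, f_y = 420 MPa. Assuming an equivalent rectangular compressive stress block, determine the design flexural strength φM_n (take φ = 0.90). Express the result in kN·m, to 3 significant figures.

φM_n ≈ 518 kN·m

T = A_s f_y = 2990 × 420 = 1255800 N = 1255.8 kN.
From C = T: a = T/(0.85 f'_c b) = 1255800/(0.85 × 39.3 × 590) = 63.72 mm.
M_n = T(d − a/2) = 1255.8 kN × (490 − 31.86) mm = 575.33 kN·m.
φM_n = 0.90 × 575.33 = 517.80 kN·m.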